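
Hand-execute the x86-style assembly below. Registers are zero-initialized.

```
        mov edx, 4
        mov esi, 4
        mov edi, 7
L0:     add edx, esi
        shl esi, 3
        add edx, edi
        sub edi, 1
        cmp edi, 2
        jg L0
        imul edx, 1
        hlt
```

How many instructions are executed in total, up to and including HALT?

edx=4
esi=4
edi=7
edx=4+4=8
esi=4<<3=32
edx=8+7=15
edi=7-1=6
cmp edi, 2  (cmp 6,2)
jg L0: taken
edx=15+32=47
esi=32<<3=256
edx=47+6=53
edi=6-1=5
cmp edi, 2  (cmp 5,2)
jg L0: taken
edx=53+256=309
esi=256<<3=2048
edx=309+5=314
edi=5-1=4
cmp edi, 2  (cmp 4,2)
jg L0: taken
edx=314+2048=2362
esi=2048<<3=16384
edx=2362+4=2366
edi=4-1=3
cmp edi, 2  (cmp 3,2)
jg L0: taken
edx=2366+16384=18750
esi=16384<<3=131072
edx=18750+3=18753
edi=3-1=2
cmp edi, 2  (cmp 2,2)
jg L0: not taken
edx=18753*1=18753
halt.
Total executed instructions: 35.

35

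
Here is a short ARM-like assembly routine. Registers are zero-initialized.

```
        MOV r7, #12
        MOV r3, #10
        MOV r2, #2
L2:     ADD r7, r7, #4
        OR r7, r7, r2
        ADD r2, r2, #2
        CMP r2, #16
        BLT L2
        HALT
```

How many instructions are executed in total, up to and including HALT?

after MOV r7, #12: r7=12
after MOV r3, #10: r3=10
after MOV r2, #2: r2=2
after ADD r7, r7, #4: r7=12+4=16
after OR r7, r7, r2: r7=16|2=18
after ADD r2, r2, #2: r2=2+2=4
CMP r2, #16  (cmp 4,16)
BLT L2: taken
after ADD r7, r7, #4: r7=18+4=22
after OR r7, r7, r2: r7=22|4=22
after ADD r2, r2, #2: r2=4+2=6
CMP r2, #16  (cmp 6,16)
BLT L2: taken
after ADD r7, r7, #4: r7=22+4=26
after OR r7, r7, r2: r7=26|6=30
after ADD r2, r2, #2: r2=6+2=8
CMP r2, #16  (cmp 8,16)
BLT L2: taken
after ADD r7, r7, #4: r7=30+4=34
after OR r7, r7, r2: r7=34|8=42
after ADD r2, r2, #2: r2=8+2=10
CMP r2, #16  (cmp 10,16)
BLT L2: taken
after ADD r7, r7, #4: r7=42+4=46
after OR r7, r7, r2: r7=46|10=46
after ADD r2, r2, #2: r2=10+2=12
CMP r2, #16  (cmp 12,16)
BLT L2: taken
after ADD r7, r7, #4: r7=46+4=50
after OR r7, r7, r2: r7=50|12=62
after ADD r2, r2, #2: r2=12+2=14
CMP r2, #16  (cmp 14,16)
BLT L2: taken
after ADD r7, r7, #4: r7=62+4=66
after OR r7, r7, r2: r7=66|14=78
after ADD r2, r2, #2: r2=14+2=16
CMP r2, #16  (cmp 16,16)
BLT L2: not taken
halt.
Total executed instructions: 39.

39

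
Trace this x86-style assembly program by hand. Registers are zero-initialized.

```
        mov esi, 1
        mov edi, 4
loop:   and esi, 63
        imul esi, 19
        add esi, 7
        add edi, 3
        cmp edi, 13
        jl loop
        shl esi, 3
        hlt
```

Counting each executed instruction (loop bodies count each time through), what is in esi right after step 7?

26

after mov esi, 1: esi=1
after mov edi, 4: edi=4
after and esi, 63: esi=1&63=1
after imul esi, 19: esi=1*19=19
after add esi, 7: esi=19+7=26
after add edi, 3: edi=4+3=7
cmp edi, 13  (cmp 7,13)
After step 7: esi = 26.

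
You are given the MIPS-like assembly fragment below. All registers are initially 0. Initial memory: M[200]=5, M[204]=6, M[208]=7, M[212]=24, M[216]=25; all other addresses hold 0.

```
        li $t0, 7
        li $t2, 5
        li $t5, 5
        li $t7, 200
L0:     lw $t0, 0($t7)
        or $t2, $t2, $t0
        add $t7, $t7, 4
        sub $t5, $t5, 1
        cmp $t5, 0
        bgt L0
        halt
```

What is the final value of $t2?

$t0=7
$t2=5
$t5=5
$t7=200
$t0=M[200]=5
$t2=5|5=5
$t7=200+4=204
$t5=5-1=4
cmp $t5, 0  (cmp 4,0)
bgt L0: taken
$t0=M[204]=6
$t2=5|6=7
$t7=204+4=208
$t5=4-1=3
cmp $t5, 0  (cmp 3,0)
bgt L0: taken
$t0=M[208]=7
$t2=7|7=7
$t7=208+4=212
$t5=3-1=2
cmp $t5, 0  (cmp 2,0)
bgt L0: taken
$t0=M[212]=24
$t2=7|24=31
$t7=212+4=216
$t5=2-1=1
cmp $t5, 0  (cmp 1,0)
bgt L0: taken
$t0=M[216]=25
$t2=31|25=31
$t7=216+4=220
$t5=1-1=0
cmp $t5, 0  (cmp 0,0)
bgt L0: not taken
halt.

31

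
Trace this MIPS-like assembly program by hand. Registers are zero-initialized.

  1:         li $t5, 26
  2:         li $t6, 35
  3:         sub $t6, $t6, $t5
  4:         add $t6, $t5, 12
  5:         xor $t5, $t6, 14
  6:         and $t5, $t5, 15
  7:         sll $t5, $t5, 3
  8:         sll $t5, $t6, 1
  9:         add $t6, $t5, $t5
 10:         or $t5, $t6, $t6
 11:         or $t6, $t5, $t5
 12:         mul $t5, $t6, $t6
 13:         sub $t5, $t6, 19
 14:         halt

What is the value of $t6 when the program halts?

152

$t5=26
$t6=35
$t6=35-26=9
$t6=26+12=38
$t5=38^14=40
$t5=40&15=8
$t5=8<<3=64
$t5=38<<1=76
$t6=76+76=152
$t5=152|152=152
$t6=152|152=152
$t5=152*152=23104
$t5=152-19=133
halt.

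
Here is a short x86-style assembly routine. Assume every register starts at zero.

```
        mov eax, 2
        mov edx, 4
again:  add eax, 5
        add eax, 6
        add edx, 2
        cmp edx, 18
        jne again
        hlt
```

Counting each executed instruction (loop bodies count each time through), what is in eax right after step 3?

after mov eax, 2: eax=2
after mov edx, 4: edx=4
after add eax, 5: eax=2+5=7
After step 3: eax = 7.

7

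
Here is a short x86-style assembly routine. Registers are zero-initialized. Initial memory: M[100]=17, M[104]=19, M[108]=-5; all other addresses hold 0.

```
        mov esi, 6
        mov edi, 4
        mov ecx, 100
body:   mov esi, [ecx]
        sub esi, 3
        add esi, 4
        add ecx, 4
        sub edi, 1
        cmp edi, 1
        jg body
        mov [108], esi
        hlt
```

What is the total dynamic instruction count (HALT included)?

26

mov esi, 6 → esi=6
mov edi, 4 → edi=4
mov ecx, 100 → ecx=100
mov esi, [ecx] → esi=M[100]=17
sub esi, 3 → esi=17-3=14
add esi, 4 → esi=14+4=18
add ecx, 4 → ecx=100+4=104
sub edi, 1 → edi=4-1=3
cmp edi, 1  (cmp 3,1)
jg body: taken
mov esi, [ecx] → esi=M[104]=19
sub esi, 3 → esi=19-3=16
add esi, 4 → esi=16+4=20
add ecx, 4 → ecx=104+4=108
sub edi, 1 → edi=3-1=2
cmp edi, 1  (cmp 2,1)
jg body: taken
mov esi, [ecx] → esi=M[108]=-5
sub esi, 3 → esi=(-5)-3=-8
add esi, 4 → esi=(-8)+4=-4
add ecx, 4 → ecx=108+4=112
sub edi, 1 → edi=2-1=1
cmp edi, 1  (cmp 1,1)
jg body: not taken
mov [108], esi → M[108]=-4
halt.
Total executed instructions: 26.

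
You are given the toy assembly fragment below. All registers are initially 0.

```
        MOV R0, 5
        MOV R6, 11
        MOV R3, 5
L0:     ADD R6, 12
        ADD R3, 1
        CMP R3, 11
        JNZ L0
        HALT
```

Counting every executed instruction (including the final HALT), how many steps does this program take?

MOV R0, 5 → R0=5
MOV R6, 11 → R6=11
MOV R3, 5 → R3=5
ADD R6, 12 → R6=11+12=23
ADD R3, 1 → R3=5+1=6
CMP R3, 11  (cmp 6,11)
JNZ L0: taken
ADD R6, 12 → R6=23+12=35
ADD R3, 1 → R3=6+1=7
CMP R3, 11  (cmp 7,11)
JNZ L0: taken
ADD R6, 12 → R6=35+12=47
ADD R3, 1 → R3=7+1=8
CMP R3, 11  (cmp 8,11)
JNZ L0: taken
ADD R6, 12 → R6=47+12=59
ADD R3, 1 → R3=8+1=9
CMP R3, 11  (cmp 9,11)
JNZ L0: taken
ADD R6, 12 → R6=59+12=71
ADD R3, 1 → R3=9+1=10
CMP R3, 11  (cmp 10,11)
JNZ L0: taken
ADD R6, 12 → R6=71+12=83
ADD R3, 1 → R3=10+1=11
CMP R3, 11  (cmp 11,11)
JNZ L0: not taken
halt.
Total executed instructions: 28.

28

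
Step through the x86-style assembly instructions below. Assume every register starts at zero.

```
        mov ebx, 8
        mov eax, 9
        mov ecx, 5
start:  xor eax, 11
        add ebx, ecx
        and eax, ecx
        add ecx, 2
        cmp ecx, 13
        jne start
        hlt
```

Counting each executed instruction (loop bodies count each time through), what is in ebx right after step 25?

40

ebx=8
eax=9
ecx=5
eax=9^11=2
ebx=8+5=13
eax=2&5=0
ecx=5+2=7
cmp ecx, 13  (cmp 7,13)
jne start: taken
eax=0^11=11
ebx=13+7=20
eax=11&7=3
ecx=7+2=9
cmp ecx, 13  (cmp 9,13)
jne start: taken
eax=3^11=8
ebx=20+9=29
eax=8&9=8
ecx=9+2=11
cmp ecx, 13  (cmp 11,13)
jne start: taken
eax=8^11=3
ebx=29+11=40
eax=3&11=3
ecx=11+2=13
After step 25: ebx = 40.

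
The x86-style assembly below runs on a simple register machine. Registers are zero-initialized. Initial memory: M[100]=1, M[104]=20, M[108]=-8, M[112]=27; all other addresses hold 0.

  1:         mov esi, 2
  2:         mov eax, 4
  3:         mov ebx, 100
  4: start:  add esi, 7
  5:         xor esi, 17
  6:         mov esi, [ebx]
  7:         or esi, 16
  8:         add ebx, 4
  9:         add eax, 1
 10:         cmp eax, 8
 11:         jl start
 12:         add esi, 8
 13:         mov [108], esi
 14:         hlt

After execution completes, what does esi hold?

35

esi=2
eax=4
ebx=100
esi=2+7=9
esi=9^17=24
esi=M[100]=1
esi=1|16=17
ebx=100+4=104
eax=4+1=5
cmp eax, 8  (cmp 5,8)
jl start: taken
esi=17+7=24
esi=24^17=9
esi=M[104]=20
esi=20|16=20
ebx=104+4=108
eax=5+1=6
cmp eax, 8  (cmp 6,8)
jl start: taken
esi=20+7=27
esi=27^17=10
esi=M[108]=-8
esi=(-8)|16=-8
ebx=108+4=112
eax=6+1=7
cmp eax, 8  (cmp 7,8)
jl start: taken
esi=(-8)+7=-1
esi=(-1)^17=-18
esi=M[112]=27
esi=27|16=27
ebx=112+4=116
eax=7+1=8
cmp eax, 8  (cmp 8,8)
jl start: not taken
esi=27+8=35
mov [108], esi → M[108]=35
halt.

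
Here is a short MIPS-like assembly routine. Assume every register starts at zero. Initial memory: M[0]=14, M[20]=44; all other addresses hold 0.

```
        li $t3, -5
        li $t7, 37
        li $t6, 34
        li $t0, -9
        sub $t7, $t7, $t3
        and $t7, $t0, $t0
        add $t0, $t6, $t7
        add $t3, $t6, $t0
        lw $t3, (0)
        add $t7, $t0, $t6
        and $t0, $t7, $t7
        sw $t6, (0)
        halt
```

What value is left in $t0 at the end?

$t3=-5
$t7=37
$t6=34
$t0=-9
$t7=37-(-5)=42
$t7=(-9)&(-9)=-9
$t0=34+(-9)=25
$t3=34+25=59
$t3=M[0]=14
$t7=25+34=59
$t0=59&59=59
sw $t6, (0) → M[0]=34
halt.

59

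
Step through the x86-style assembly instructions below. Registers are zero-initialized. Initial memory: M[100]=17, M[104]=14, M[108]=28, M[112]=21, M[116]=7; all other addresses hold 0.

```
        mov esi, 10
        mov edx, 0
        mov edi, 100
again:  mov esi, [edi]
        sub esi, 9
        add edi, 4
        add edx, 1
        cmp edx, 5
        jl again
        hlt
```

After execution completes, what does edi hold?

mov esi, 10 → esi=10
mov edx, 0 → edx=0
mov edi, 100 → edi=100
mov esi, [edi] → esi=M[100]=17
sub esi, 9 → esi=17-9=8
add edi, 4 → edi=100+4=104
add edx, 1 → edx=0+1=1
cmp edx, 5  (cmp 1,5)
jl again: taken
mov esi, [edi] → esi=M[104]=14
sub esi, 9 → esi=14-9=5
add edi, 4 → edi=104+4=108
add edx, 1 → edx=1+1=2
cmp edx, 5  (cmp 2,5)
jl again: taken
mov esi, [edi] → esi=M[108]=28
sub esi, 9 → esi=28-9=19
add edi, 4 → edi=108+4=112
add edx, 1 → edx=2+1=3
cmp edx, 5  (cmp 3,5)
jl again: taken
mov esi, [edi] → esi=M[112]=21
sub esi, 9 → esi=21-9=12
add edi, 4 → edi=112+4=116
add edx, 1 → edx=3+1=4
cmp edx, 5  (cmp 4,5)
jl again: taken
mov esi, [edi] → esi=M[116]=7
sub esi, 9 → esi=7-9=-2
add edi, 4 → edi=116+4=120
add edx, 1 → edx=4+1=5
cmp edx, 5  (cmp 5,5)
jl again: not taken
halt.

120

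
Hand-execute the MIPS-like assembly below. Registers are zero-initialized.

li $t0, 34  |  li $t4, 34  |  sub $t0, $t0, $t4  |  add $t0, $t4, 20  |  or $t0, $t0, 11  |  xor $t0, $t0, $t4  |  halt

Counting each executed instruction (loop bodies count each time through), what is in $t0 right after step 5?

63

li $t0, 34 → $t0=34
li $t4, 34 → $t4=34
sub $t0, $t0, $t4 → $t0=34-34=0
add $t0, $t4, 20 → $t0=34+20=54
or $t0, $t0, 11 → $t0=54|11=63
After step 5: $t0 = 63.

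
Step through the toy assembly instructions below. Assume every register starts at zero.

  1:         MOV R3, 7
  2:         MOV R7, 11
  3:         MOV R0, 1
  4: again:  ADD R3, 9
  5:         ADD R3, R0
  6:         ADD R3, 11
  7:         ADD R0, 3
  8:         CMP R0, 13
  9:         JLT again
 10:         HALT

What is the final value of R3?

109

after MOV R3, 7: R3=7
after MOV R7, 11: R7=11
after MOV R0, 1: R0=1
after ADD R3, 9: R3=7+9=16
after ADD R3, R0: R3=16+1=17
after ADD R3, 11: R3=17+11=28
after ADD R0, 3: R0=1+3=4
CMP R0, 13  (cmp 4,13)
JLT again: taken
after ADD R3, 9: R3=28+9=37
after ADD R3, R0: R3=37+4=41
after ADD R3, 11: R3=41+11=52
after ADD R0, 3: R0=4+3=7
CMP R0, 13  (cmp 7,13)
JLT again: taken
after ADD R3, 9: R3=52+9=61
after ADD R3, R0: R3=61+7=68
after ADD R3, 11: R3=68+11=79
after ADD R0, 3: R0=7+3=10
CMP R0, 13  (cmp 10,13)
JLT again: taken
after ADD R3, 9: R3=79+9=88
after ADD R3, R0: R3=88+10=98
after ADD R3, 11: R3=98+11=109
after ADD R0, 3: R0=10+3=13
CMP R0, 13  (cmp 13,13)
JLT again: not taken
halt.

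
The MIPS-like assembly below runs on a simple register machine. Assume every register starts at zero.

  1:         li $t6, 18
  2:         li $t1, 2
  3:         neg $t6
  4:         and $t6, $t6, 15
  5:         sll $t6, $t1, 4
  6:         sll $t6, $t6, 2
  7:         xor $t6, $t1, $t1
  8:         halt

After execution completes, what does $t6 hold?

0

li $t6, 18 → $t6=18
li $t1, 2 → $t1=2
neg $t6 → $t6=-(18)=-18
and $t6, $t6, 15 → $t6=(-18)&15=14
sll $t6, $t1, 4 → $t6=2<<4=32
sll $t6, $t6, 2 → $t6=32<<2=128
xor $t6, $t1, $t1 → $t6=2^2=0
halt.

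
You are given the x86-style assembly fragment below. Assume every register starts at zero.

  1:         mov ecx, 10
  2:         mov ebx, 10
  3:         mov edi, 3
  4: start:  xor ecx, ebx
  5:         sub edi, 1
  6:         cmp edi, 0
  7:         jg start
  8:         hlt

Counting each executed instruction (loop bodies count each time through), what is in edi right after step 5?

mov ecx, 10 → ecx=10
mov ebx, 10 → ebx=10
mov edi, 3 → edi=3
xor ecx, ebx → ecx=10^10=0
sub edi, 1 → edi=3-1=2
After step 5: edi = 2.

2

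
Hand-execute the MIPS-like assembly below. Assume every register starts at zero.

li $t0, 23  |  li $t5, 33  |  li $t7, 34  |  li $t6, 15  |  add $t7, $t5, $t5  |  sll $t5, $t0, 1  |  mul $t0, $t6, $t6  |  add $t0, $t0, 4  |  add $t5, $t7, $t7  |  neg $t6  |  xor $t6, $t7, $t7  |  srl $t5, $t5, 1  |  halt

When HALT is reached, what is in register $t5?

after li $t0, 23: $t0=23
after li $t5, 33: $t5=33
after li $t7, 34: $t7=34
after li $t6, 15: $t6=15
after add $t7, $t5, $t5: $t7=33+33=66
after sll $t5, $t0, 1: $t5=23<<1=46
after mul $t0, $t6, $t6: $t0=15*15=225
after add $t0, $t0, 4: $t0=225+4=229
after add $t5, $t7, $t7: $t5=66+66=132
after neg $t6: $t6=-(15)=-15
after xor $t6, $t7, $t7: $t6=66^66=0
after srl $t5, $t5, 1: $t5=132>>1=66
halt.

66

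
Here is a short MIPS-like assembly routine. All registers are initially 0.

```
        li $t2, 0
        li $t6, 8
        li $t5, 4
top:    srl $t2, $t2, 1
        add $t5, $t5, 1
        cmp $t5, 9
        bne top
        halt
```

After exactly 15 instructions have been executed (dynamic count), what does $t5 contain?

7

$t2=0
$t6=8
$t5=4
$t2=0>>1=0
$t5=4+1=5
cmp $t5, 9  (cmp 5,9)
bne top: taken
$t2=0>>1=0
$t5=5+1=6
cmp $t5, 9  (cmp 6,9)
bne top: taken
$t2=0>>1=0
$t5=6+1=7
cmp $t5, 9  (cmp 7,9)
bne top: taken
After step 15: $t5 = 7.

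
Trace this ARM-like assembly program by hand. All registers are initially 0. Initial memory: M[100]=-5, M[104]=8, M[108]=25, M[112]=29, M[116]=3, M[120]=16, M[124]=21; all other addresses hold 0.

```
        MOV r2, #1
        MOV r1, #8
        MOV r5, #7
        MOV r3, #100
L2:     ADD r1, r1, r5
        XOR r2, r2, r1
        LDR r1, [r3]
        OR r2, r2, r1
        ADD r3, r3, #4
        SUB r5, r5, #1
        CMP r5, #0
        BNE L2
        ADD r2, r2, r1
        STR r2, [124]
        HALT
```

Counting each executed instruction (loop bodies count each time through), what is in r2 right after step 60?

-33

MOV r2, #1 → r2=1
MOV r1, #8 → r1=8
MOV r5, #7 → r5=7
MOV r3, #100 → r3=100
ADD r1, r1, r5 → r1=8+7=15
XOR r2, r2, r1 → r2=1^15=14
LDR r1, [r3] → r1=M[100]=-5
OR r2, r2, r1 → r2=14|(-5)=-1
ADD r3, r3, #4 → r3=100+4=104
SUB r5, r5, #1 → r5=7-1=6
CMP r5, #0  (cmp 6,0)
BNE L2: taken
ADD r1, r1, r5 → r1=(-5)+6=1
XOR r2, r2, r1 → r2=(-1)^1=-2
LDR r1, [r3] → r1=M[104]=8
OR r2, r2, r1 → r2=(-2)|8=-2
ADD r3, r3, #4 → r3=104+4=108
SUB r5, r5, #1 → r5=6-1=5
CMP r5, #0  (cmp 5,0)
BNE L2: taken
ADD r1, r1, r5 → r1=8+5=13
XOR r2, r2, r1 → r2=(-2)^13=-13
LDR r1, [r3] → r1=M[108]=25
OR r2, r2, r1 → r2=(-13)|25=-5
ADD r3, r3, #4 → r3=108+4=112
SUB r5, r5, #1 → r5=5-1=4
CMP r5, #0  (cmp 4,0)
BNE L2: taken
ADD r1, r1, r5 → r1=25+4=29
XOR r2, r2, r1 → r2=(-5)^29=-26
LDR r1, [r3] → r1=M[112]=29
OR r2, r2, r1 → r2=(-26)|29=-1
ADD r3, r3, #4 → r3=112+4=116
SUB r5, r5, #1 → r5=4-1=3
CMP r5, #0  (cmp 3,0)
BNE L2: taken
ADD r1, r1, r5 → r1=29+3=32
XOR r2, r2, r1 → r2=(-1)^32=-33
LDR r1, [r3] → r1=M[116]=3
OR r2, r2, r1 → r2=(-33)|3=-33
ADD r3, r3, #4 → r3=116+4=120
SUB r5, r5, #1 → r5=3-1=2
CMP r5, #0  (cmp 2,0)
BNE L2: taken
ADD r1, r1, r5 → r1=3+2=5
XOR r2, r2, r1 → r2=(-33)^5=-38
LDR r1, [r3] → r1=M[120]=16
OR r2, r2, r1 → r2=(-38)|16=-38
ADD r3, r3, #4 → r3=120+4=124
SUB r5, r5, #1 → r5=2-1=1
CMP r5, #0  (cmp 1,0)
BNE L2: taken
ADD r1, r1, r5 → r1=16+1=17
XOR r2, r2, r1 → r2=(-38)^17=-53
LDR r1, [r3] → r1=M[124]=21
OR r2, r2, r1 → r2=(-53)|21=-33
ADD r3, r3, #4 → r3=124+4=128
SUB r5, r5, #1 → r5=1-1=0
CMP r5, #0  (cmp 0,0)
BNE L2: not taken
After step 60: r2 = -33.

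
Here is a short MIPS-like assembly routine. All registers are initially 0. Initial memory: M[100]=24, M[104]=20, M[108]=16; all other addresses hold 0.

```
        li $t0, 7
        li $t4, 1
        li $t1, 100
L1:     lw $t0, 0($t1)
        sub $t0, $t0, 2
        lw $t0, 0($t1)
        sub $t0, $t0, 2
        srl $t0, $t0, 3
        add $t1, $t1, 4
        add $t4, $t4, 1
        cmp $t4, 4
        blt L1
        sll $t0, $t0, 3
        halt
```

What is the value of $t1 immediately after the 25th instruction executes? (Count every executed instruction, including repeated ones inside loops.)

$t0=7
$t4=1
$t1=100
$t0=M[100]=24
$t0=24-2=22
$t0=M[100]=24
$t0=24-2=22
$t0=22>>3=2
$t1=100+4=104
$t4=1+1=2
cmp $t4, 4  (cmp 2,4)
blt L1: taken
$t0=M[104]=20
$t0=20-2=18
$t0=M[104]=20
$t0=20-2=18
$t0=18>>3=2
$t1=104+4=108
$t4=2+1=3
cmp $t4, 4  (cmp 3,4)
blt L1: taken
$t0=M[108]=16
$t0=16-2=14
$t0=M[108]=16
$t0=16-2=14
After step 25: $t1 = 108.

108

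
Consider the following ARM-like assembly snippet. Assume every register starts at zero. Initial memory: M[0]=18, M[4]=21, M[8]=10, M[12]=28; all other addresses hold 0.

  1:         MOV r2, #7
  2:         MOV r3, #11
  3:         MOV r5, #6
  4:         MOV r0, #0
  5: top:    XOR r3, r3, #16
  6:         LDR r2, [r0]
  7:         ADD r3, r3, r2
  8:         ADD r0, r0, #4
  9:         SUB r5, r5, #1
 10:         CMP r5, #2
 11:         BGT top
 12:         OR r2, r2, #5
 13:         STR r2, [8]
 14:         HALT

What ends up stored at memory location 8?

r2=7
r3=11
r5=6
r0=0
r3=11^16=27
r2=M[0]=18
r3=27+18=45
r0=0+4=4
r5=6-1=5
CMP r5, #2  (cmp 5,2)
BGT top: taken
r3=45^16=61
r2=M[4]=21
r3=61+21=82
r0=4+4=8
r5=5-1=4
CMP r5, #2  (cmp 4,2)
BGT top: taken
r3=82^16=66
r2=M[8]=10
r3=66+10=76
r0=8+4=12
r5=4-1=3
CMP r5, #2  (cmp 3,2)
BGT top: taken
r3=76^16=92
r2=M[12]=28
r3=92+28=120
r0=12+4=16
r5=3-1=2
CMP r5, #2  (cmp 2,2)
BGT top: not taken
r2=28|5=29
STR r2, [8] → M[8]=29
halt.

29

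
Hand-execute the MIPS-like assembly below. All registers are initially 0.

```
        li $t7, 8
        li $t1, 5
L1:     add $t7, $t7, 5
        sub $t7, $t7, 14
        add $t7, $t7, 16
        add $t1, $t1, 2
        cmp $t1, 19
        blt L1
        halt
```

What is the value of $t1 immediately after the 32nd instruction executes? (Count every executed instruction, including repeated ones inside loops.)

15

li $t7, 8 → $t7=8
li $t1, 5 → $t1=5
add $t7, $t7, 5 → $t7=8+5=13
sub $t7, $t7, 14 → $t7=13-14=-1
add $t7, $t7, 16 → $t7=(-1)+16=15
add $t1, $t1, 2 → $t1=5+2=7
cmp $t1, 19  (cmp 7,19)
blt L1: taken
add $t7, $t7, 5 → $t7=15+5=20
sub $t7, $t7, 14 → $t7=20-14=6
add $t7, $t7, 16 → $t7=6+16=22
add $t1, $t1, 2 → $t1=7+2=9
cmp $t1, 19  (cmp 9,19)
blt L1: taken
add $t7, $t7, 5 → $t7=22+5=27
sub $t7, $t7, 14 → $t7=27-14=13
add $t7, $t7, 16 → $t7=13+16=29
add $t1, $t1, 2 → $t1=9+2=11
cmp $t1, 19  (cmp 11,19)
blt L1: taken
add $t7, $t7, 5 → $t7=29+5=34
sub $t7, $t7, 14 → $t7=34-14=20
add $t7, $t7, 16 → $t7=20+16=36
add $t1, $t1, 2 → $t1=11+2=13
cmp $t1, 19  (cmp 13,19)
blt L1: taken
add $t7, $t7, 5 → $t7=36+5=41
sub $t7, $t7, 14 → $t7=41-14=27
add $t7, $t7, 16 → $t7=27+16=43
add $t1, $t1, 2 → $t1=13+2=15
cmp $t1, 19  (cmp 15,19)
blt L1: taken
After step 32: $t1 = 15.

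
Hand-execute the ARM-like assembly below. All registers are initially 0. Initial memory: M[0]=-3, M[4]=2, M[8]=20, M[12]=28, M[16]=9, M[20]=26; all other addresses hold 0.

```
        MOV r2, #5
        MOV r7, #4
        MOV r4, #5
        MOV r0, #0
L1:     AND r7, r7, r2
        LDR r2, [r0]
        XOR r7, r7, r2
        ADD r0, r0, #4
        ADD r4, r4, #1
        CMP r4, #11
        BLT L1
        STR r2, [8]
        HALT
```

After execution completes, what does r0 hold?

after MOV r2, #5: r2=5
after MOV r7, #4: r7=4
after MOV r4, #5: r4=5
after MOV r0, #0: r0=0
after AND r7, r7, r2: r7=4&5=4
after LDR r2, [r0]: r2=M[0]=-3
after XOR r7, r7, r2: r7=4^(-3)=-7
after ADD r0, r0, #4: r0=0+4=4
after ADD r4, r4, #1: r4=5+1=6
CMP r4, #11  (cmp 6,11)
BLT L1: taken
after AND r7, r7, r2: r7=(-7)&(-3)=-7
after LDR r2, [r0]: r2=M[4]=2
after XOR r7, r7, r2: r7=(-7)^2=-5
after ADD r0, r0, #4: r0=4+4=8
after ADD r4, r4, #1: r4=6+1=7
CMP r4, #11  (cmp 7,11)
BLT L1: taken
after AND r7, r7, r2: r7=(-5)&2=2
after LDR r2, [r0]: r2=M[8]=20
after XOR r7, r7, r2: r7=2^20=22
after ADD r0, r0, #4: r0=8+4=12
after ADD r4, r4, #1: r4=7+1=8
CMP r4, #11  (cmp 8,11)
BLT L1: taken
after AND r7, r7, r2: r7=22&20=20
after LDR r2, [r0]: r2=M[12]=28
after XOR r7, r7, r2: r7=20^28=8
after ADD r0, r0, #4: r0=12+4=16
after ADD r4, r4, #1: r4=8+1=9
CMP r4, #11  (cmp 9,11)
BLT L1: taken
after AND r7, r7, r2: r7=8&28=8
after LDR r2, [r0]: r2=M[16]=9
after XOR r7, r7, r2: r7=8^9=1
after ADD r0, r0, #4: r0=16+4=20
after ADD r4, r4, #1: r4=9+1=10
CMP r4, #11  (cmp 10,11)
BLT L1: taken
after AND r7, r7, r2: r7=1&9=1
after LDR r2, [r0]: r2=M[20]=26
after XOR r7, r7, r2: r7=1^26=27
after ADD r0, r0, #4: r0=20+4=24
after ADD r4, r4, #1: r4=10+1=11
CMP r4, #11  (cmp 11,11)
BLT L1: not taken
STR r2, [8] → M[8]=26
halt.

24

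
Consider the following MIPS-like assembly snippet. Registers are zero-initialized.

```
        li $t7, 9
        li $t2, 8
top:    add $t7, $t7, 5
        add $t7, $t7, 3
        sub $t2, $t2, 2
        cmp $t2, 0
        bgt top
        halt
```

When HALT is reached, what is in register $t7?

41

after li $t7, 9: $t7=9
after li $t2, 8: $t2=8
after add $t7, $t7, 5: $t7=9+5=14
after add $t7, $t7, 3: $t7=14+3=17
after sub $t2, $t2, 2: $t2=8-2=6
cmp $t2, 0  (cmp 6,0)
bgt top: taken
after add $t7, $t7, 5: $t7=17+5=22
after add $t7, $t7, 3: $t7=22+3=25
after sub $t2, $t2, 2: $t2=6-2=4
cmp $t2, 0  (cmp 4,0)
bgt top: taken
after add $t7, $t7, 5: $t7=25+5=30
after add $t7, $t7, 3: $t7=30+3=33
after sub $t2, $t2, 2: $t2=4-2=2
cmp $t2, 0  (cmp 2,0)
bgt top: taken
after add $t7, $t7, 5: $t7=33+5=38
after add $t7, $t7, 3: $t7=38+3=41
after sub $t2, $t2, 2: $t2=2-2=0
cmp $t2, 0  (cmp 0,0)
bgt top: not taken
halt.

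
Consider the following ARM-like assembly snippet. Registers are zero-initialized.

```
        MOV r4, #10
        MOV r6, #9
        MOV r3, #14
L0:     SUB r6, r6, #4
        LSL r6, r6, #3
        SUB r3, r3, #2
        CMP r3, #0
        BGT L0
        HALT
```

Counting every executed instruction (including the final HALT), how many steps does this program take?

after MOV r4, #10: r4=10
after MOV r6, #9: r6=9
after MOV r3, #14: r3=14
after SUB r6, r6, #4: r6=9-4=5
after LSL r6, r6, #3: r6=5<<3=40
after SUB r3, r3, #2: r3=14-2=12
CMP r3, #0  (cmp 12,0)
BGT L0: taken
after SUB r6, r6, #4: r6=40-4=36
after LSL r6, r6, #3: r6=36<<3=288
after SUB r3, r3, #2: r3=12-2=10
CMP r3, #0  (cmp 10,0)
BGT L0: taken
after SUB r6, r6, #4: r6=288-4=284
after LSL r6, r6, #3: r6=284<<3=2272
after SUB r3, r3, #2: r3=10-2=8
CMP r3, #0  (cmp 8,0)
BGT L0: taken
after SUB r6, r6, #4: r6=2272-4=2268
after LSL r6, r6, #3: r6=2268<<3=18144
after SUB r3, r3, #2: r3=8-2=6
CMP r3, #0  (cmp 6,0)
BGT L0: taken
after SUB r6, r6, #4: r6=18144-4=18140
after LSL r6, r6, #3: r6=18140<<3=145120
after SUB r3, r3, #2: r3=6-2=4
CMP r3, #0  (cmp 4,0)
BGT L0: taken
after SUB r6, r6, #4: r6=145120-4=145116
after LSL r6, r6, #3: r6=145116<<3=1160928
after SUB r3, r3, #2: r3=4-2=2
CMP r3, #0  (cmp 2,0)
BGT L0: taken
after SUB r6, r6, #4: r6=1160928-4=1160924
after LSL r6, r6, #3: r6=1160924<<3=9287392
after SUB r3, r3, #2: r3=2-2=0
CMP r3, #0  (cmp 0,0)
BGT L0: not taken
halt.
Total executed instructions: 39.

39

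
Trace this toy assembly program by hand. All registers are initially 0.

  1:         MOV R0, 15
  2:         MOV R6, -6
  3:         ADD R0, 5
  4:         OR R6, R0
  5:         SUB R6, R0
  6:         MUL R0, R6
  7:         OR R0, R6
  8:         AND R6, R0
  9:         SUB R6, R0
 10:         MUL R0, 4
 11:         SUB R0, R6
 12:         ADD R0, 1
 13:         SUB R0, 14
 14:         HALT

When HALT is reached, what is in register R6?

0

R0=15
R6=-6
R0=15+5=20
R6=(-6)|20=-2
R6=(-2)-20=-22
R0=20*(-22)=-440
R0=(-440)|(-22)=-22
R6=(-22)&(-22)=-22
R6=(-22)-(-22)=0
R0=(-22)*4=-88
R0=(-88)-0=-88
R0=(-88)+1=-87
R0=(-87)-14=-101
halt.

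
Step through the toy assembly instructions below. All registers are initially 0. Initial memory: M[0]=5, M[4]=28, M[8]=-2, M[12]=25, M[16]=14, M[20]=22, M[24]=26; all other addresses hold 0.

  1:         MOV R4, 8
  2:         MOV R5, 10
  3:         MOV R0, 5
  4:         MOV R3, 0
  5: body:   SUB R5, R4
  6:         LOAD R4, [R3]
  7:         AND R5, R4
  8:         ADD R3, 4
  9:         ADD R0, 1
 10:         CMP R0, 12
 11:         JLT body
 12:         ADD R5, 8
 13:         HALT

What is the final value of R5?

18

R4=8
R5=10
R0=5
R3=0
R5=10-8=2
R4=M[0]=5
R5=2&5=0
R3=0+4=4
R0=5+1=6
CMP R0, 12  (cmp 6,12)
JLT body: taken
R5=0-5=-5
R4=M[4]=28
R5=(-5)&28=24
R3=4+4=8
R0=6+1=7
CMP R0, 12  (cmp 7,12)
JLT body: taken
R5=24-28=-4
R4=M[8]=-2
R5=(-4)&(-2)=-4
R3=8+4=12
R0=7+1=8
CMP R0, 12  (cmp 8,12)
JLT body: taken
R5=(-4)-(-2)=-2
R4=M[12]=25
R5=(-2)&25=24
R3=12+4=16
R0=8+1=9
CMP R0, 12  (cmp 9,12)
JLT body: taken
R5=24-25=-1
R4=M[16]=14
R5=(-1)&14=14
R3=16+4=20
R0=9+1=10
CMP R0, 12  (cmp 10,12)
JLT body: taken
R5=14-14=0
R4=M[20]=22
R5=0&22=0
R3=20+4=24
R0=10+1=11
CMP R0, 12  (cmp 11,12)
JLT body: taken
R5=0-22=-22
R4=M[24]=26
R5=(-22)&26=10
R3=24+4=28
R0=11+1=12
CMP R0, 12  (cmp 12,12)
JLT body: not taken
R5=10+8=18
halt.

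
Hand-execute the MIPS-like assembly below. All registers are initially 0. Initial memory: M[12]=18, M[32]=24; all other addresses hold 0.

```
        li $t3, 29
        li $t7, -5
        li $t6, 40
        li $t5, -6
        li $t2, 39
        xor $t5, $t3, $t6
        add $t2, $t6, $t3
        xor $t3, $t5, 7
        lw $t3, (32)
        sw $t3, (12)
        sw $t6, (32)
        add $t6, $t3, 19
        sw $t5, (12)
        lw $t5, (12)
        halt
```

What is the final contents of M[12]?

53

after li $t3, 29: $t3=29
after li $t7, -5: $t7=-5
after li $t6, 40: $t6=40
after li $t5, -6: $t5=-6
after li $t2, 39: $t2=39
after xor $t5, $t3, $t6: $t5=29^40=53
after add $t2, $t6, $t3: $t2=40+29=69
after xor $t3, $t5, 7: $t3=53^7=50
after lw $t3, (32): $t3=M[32]=24
sw $t3, (12) → M[12]=24
sw $t6, (32) → M[32]=40
after add $t6, $t3, 19: $t6=24+19=43
sw $t5, (12) → M[12]=53
after lw $t5, (12): $t5=M[12]=53
halt.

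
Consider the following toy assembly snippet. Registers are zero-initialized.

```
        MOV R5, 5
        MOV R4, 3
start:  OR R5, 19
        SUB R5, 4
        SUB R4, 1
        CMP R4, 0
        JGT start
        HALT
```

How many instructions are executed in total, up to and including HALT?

18

R5=5
R4=3
R5=5|19=23
R5=23-4=19
R4=3-1=2
CMP R4, 0  (cmp 2,0)
JGT start: taken
R5=19|19=19
R5=19-4=15
R4=2-1=1
CMP R4, 0  (cmp 1,0)
JGT start: taken
R5=15|19=31
R5=31-4=27
R4=1-1=0
CMP R4, 0  (cmp 0,0)
JGT start: not taken
halt.
Total executed instructions: 18.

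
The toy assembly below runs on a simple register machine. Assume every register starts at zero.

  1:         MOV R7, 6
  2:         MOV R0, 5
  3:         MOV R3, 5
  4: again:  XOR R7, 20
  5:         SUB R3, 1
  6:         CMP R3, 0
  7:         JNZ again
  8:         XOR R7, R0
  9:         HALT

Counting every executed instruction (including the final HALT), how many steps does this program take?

R7=6
R0=5
R3=5
R7=6^20=18
R3=5-1=4
CMP R3, 0  (cmp 4,0)
JNZ again: taken
R7=18^20=6
R3=4-1=3
CMP R3, 0  (cmp 3,0)
JNZ again: taken
R7=6^20=18
R3=3-1=2
CMP R3, 0  (cmp 2,0)
JNZ again: taken
R7=18^20=6
R3=2-1=1
CMP R3, 0  (cmp 1,0)
JNZ again: taken
R7=6^20=18
R3=1-1=0
CMP R3, 0  (cmp 0,0)
JNZ again: not taken
R7=18^5=23
halt.
Total executed instructions: 25.

25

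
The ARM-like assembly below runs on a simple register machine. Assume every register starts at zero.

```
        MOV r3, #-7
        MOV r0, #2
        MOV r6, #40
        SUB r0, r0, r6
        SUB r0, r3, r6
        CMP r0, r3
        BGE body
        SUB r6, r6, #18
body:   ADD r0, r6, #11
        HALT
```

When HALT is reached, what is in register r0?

33

r3=-7
r0=2
r6=40
r0=2-40=-38
r0=(-7)-40=-47
CMP r0, r3  (cmp -47,-7)
BGE body: not taken
r6=40-18=22
r0=22+11=33
halt.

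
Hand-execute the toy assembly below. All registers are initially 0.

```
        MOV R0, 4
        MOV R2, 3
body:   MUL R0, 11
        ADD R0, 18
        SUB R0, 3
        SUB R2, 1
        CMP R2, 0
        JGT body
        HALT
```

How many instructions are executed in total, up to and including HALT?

21

R0=4
R2=3
R0=4*11=44
R0=44+18=62
R0=62-3=59
R2=3-1=2
CMP R2, 0  (cmp 2,0)
JGT body: taken
R0=59*11=649
R0=649+18=667
R0=667-3=664
R2=2-1=1
CMP R2, 0  (cmp 1,0)
JGT body: taken
R0=664*11=7304
R0=7304+18=7322
R0=7322-3=7319
R2=1-1=0
CMP R2, 0  (cmp 0,0)
JGT body: not taken
halt.
Total executed instructions: 21.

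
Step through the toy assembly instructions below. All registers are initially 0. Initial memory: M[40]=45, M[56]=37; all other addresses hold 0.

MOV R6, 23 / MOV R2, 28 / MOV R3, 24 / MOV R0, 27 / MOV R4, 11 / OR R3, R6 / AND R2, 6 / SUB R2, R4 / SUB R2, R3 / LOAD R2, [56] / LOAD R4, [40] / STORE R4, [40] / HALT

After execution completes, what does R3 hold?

31

MOV R6, 23 → R6=23
MOV R2, 28 → R2=28
MOV R3, 24 → R3=24
MOV R0, 27 → R0=27
MOV R4, 11 → R4=11
OR R3, R6 → R3=24|23=31
AND R2, 6 → R2=28&6=4
SUB R2, R4 → R2=4-11=-7
SUB R2, R3 → R2=(-7)-31=-38
LOAD R2, [56] → R2=M[56]=37
LOAD R4, [40] → R4=M[40]=45
STORE R4, [40] → M[40]=45
halt.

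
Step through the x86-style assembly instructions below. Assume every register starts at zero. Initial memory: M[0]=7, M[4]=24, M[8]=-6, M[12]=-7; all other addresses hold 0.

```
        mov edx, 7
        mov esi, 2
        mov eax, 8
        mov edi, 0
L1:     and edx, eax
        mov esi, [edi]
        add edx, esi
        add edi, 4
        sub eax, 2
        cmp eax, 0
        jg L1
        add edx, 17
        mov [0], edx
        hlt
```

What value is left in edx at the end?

12

edx=7
esi=2
eax=8
edi=0
edx=7&8=0
esi=M[0]=7
edx=0+7=7
edi=0+4=4
eax=8-2=6
cmp eax, 0  (cmp 6,0)
jg L1: taken
edx=7&6=6
esi=M[4]=24
edx=6+24=30
edi=4+4=8
eax=6-2=4
cmp eax, 0  (cmp 4,0)
jg L1: taken
edx=30&4=4
esi=M[8]=-6
edx=4+(-6)=-2
edi=8+4=12
eax=4-2=2
cmp eax, 0  (cmp 2,0)
jg L1: taken
edx=(-2)&2=2
esi=M[12]=-7
edx=2+(-7)=-5
edi=12+4=16
eax=2-2=0
cmp eax, 0  (cmp 0,0)
jg L1: not taken
edx=(-5)+17=12
mov [0], edx → M[0]=12
halt.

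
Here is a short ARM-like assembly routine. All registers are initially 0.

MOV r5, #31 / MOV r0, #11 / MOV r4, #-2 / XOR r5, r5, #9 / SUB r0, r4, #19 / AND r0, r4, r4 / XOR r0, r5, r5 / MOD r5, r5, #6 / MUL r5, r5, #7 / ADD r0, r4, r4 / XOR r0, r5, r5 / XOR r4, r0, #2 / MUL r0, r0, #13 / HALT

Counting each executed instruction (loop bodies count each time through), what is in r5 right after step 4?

22

MOV r5, #31 → r5=31
MOV r0, #11 → r0=11
MOV r4, #-2 → r4=-2
XOR r5, r5, #9 → r5=31^9=22
After step 4: r5 = 22.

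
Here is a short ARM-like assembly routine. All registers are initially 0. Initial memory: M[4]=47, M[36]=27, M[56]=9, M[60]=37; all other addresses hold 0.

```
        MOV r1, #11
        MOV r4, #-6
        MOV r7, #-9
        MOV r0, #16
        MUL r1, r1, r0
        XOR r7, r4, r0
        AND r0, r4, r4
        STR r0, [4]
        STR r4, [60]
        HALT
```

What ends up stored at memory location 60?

after MOV r1, #11: r1=11
after MOV r4, #-6: r4=-6
after MOV r7, #-9: r7=-9
after MOV r0, #16: r0=16
after MUL r1, r1, r0: r1=11*16=176
after XOR r7, r4, r0: r7=(-6)^16=-22
after AND r0, r4, r4: r0=(-6)&(-6)=-6
STR r0, [4] → M[4]=-6
STR r4, [60] → M[60]=-6
halt.

-6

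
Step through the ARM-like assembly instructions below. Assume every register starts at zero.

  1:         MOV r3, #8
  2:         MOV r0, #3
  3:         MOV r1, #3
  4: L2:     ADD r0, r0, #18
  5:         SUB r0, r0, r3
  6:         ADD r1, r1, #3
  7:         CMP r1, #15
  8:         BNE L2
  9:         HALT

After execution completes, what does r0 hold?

r3=8
r0=3
r1=3
r0=3+18=21
r0=21-8=13
r1=3+3=6
CMP r1, #15  (cmp 6,15)
BNE L2: taken
r0=13+18=31
r0=31-8=23
r1=6+3=9
CMP r1, #15  (cmp 9,15)
BNE L2: taken
r0=23+18=41
r0=41-8=33
r1=9+3=12
CMP r1, #15  (cmp 12,15)
BNE L2: taken
r0=33+18=51
r0=51-8=43
r1=12+3=15
CMP r1, #15  (cmp 15,15)
BNE L2: not taken
halt.

43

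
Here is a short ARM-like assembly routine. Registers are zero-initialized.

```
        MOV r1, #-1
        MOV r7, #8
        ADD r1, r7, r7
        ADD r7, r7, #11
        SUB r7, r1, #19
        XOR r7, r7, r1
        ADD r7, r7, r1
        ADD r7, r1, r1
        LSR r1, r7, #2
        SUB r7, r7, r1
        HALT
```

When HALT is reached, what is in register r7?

after MOV r1, #-1: r1=-1
after MOV r7, #8: r7=8
after ADD r1, r7, r7: r1=8+8=16
after ADD r7, r7, #11: r7=8+11=19
after SUB r7, r1, #19: r7=16-19=-3
after XOR r7, r7, r1: r7=(-3)^16=-19
after ADD r7, r7, r1: r7=(-19)+16=-3
after ADD r7, r1, r1: r7=16+16=32
after LSR r1, r7, #2: r1=32>>2=8
after SUB r7, r7, r1: r7=32-8=24
halt.

24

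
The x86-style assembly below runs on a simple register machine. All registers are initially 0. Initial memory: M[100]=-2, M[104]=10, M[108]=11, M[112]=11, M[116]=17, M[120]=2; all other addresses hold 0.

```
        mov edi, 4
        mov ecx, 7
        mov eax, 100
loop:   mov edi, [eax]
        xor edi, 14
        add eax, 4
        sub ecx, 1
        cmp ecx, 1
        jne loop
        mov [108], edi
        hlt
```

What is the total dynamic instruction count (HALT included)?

after mov edi, 4: edi=4
after mov ecx, 7: ecx=7
after mov eax, 100: eax=100
after mov edi, [eax]: edi=M[100]=-2
after xor edi, 14: edi=(-2)^14=-16
after add eax, 4: eax=100+4=104
after sub ecx, 1: ecx=7-1=6
cmp ecx, 1  (cmp 6,1)
jne loop: taken
after mov edi, [eax]: edi=M[104]=10
after xor edi, 14: edi=10^14=4
after add eax, 4: eax=104+4=108
after sub ecx, 1: ecx=6-1=5
cmp ecx, 1  (cmp 5,1)
jne loop: taken
after mov edi, [eax]: edi=M[108]=11
after xor edi, 14: edi=11^14=5
after add eax, 4: eax=108+4=112
after sub ecx, 1: ecx=5-1=4
cmp ecx, 1  (cmp 4,1)
jne loop: taken
after mov edi, [eax]: edi=M[112]=11
after xor edi, 14: edi=11^14=5
after add eax, 4: eax=112+4=116
after sub ecx, 1: ecx=4-1=3
cmp ecx, 1  (cmp 3,1)
jne loop: taken
after mov edi, [eax]: edi=M[116]=17
after xor edi, 14: edi=17^14=31
after add eax, 4: eax=116+4=120
after sub ecx, 1: ecx=3-1=2
cmp ecx, 1  (cmp 2,1)
jne loop: taken
after mov edi, [eax]: edi=M[120]=2
after xor edi, 14: edi=2^14=12
after add eax, 4: eax=120+4=124
after sub ecx, 1: ecx=2-1=1
cmp ecx, 1  (cmp 1,1)
jne loop: not taken
mov [108], edi → M[108]=12
halt.
Total executed instructions: 41.

41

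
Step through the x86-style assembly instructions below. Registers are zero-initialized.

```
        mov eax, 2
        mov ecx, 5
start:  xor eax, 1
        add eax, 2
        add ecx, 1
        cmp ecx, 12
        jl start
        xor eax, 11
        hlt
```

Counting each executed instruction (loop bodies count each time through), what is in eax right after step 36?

mov eax, 2 → eax=2
mov ecx, 5 → ecx=5
xor eax, 1 → eax=2^1=3
add eax, 2 → eax=3+2=5
add ecx, 1 → ecx=5+1=6
cmp ecx, 12  (cmp 6,12)
jl start: taken
xor eax, 1 → eax=5^1=4
add eax, 2 → eax=4+2=6
add ecx, 1 → ecx=6+1=7
cmp ecx, 12  (cmp 7,12)
jl start: taken
xor eax, 1 → eax=6^1=7
add eax, 2 → eax=7+2=9
add ecx, 1 → ecx=7+1=8
cmp ecx, 12  (cmp 8,12)
jl start: taken
xor eax, 1 → eax=9^1=8
add eax, 2 → eax=8+2=10
add ecx, 1 → ecx=8+1=9
cmp ecx, 12  (cmp 9,12)
jl start: taken
xor eax, 1 → eax=10^1=11
add eax, 2 → eax=11+2=13
add ecx, 1 → ecx=9+1=10
cmp ecx, 12  (cmp 10,12)
jl start: taken
xor eax, 1 → eax=13^1=12
add eax, 2 → eax=12+2=14
add ecx, 1 → ecx=10+1=11
cmp ecx, 12  (cmp 11,12)
jl start: taken
xor eax, 1 → eax=14^1=15
add eax, 2 → eax=15+2=17
add ecx, 1 → ecx=11+1=12
cmp ecx, 12  (cmp 12,12)
After step 36: eax = 17.

17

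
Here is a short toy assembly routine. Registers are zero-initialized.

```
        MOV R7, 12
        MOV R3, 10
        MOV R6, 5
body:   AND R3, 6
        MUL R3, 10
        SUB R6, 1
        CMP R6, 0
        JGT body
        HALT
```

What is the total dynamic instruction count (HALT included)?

MOV R7, 12 → R7=12
MOV R3, 10 → R3=10
MOV R6, 5 → R6=5
AND R3, 6 → R3=10&6=2
MUL R3, 10 → R3=2*10=20
SUB R6, 1 → R6=5-1=4
CMP R6, 0  (cmp 4,0)
JGT body: taken
AND R3, 6 → R3=20&6=4
MUL R3, 10 → R3=4*10=40
SUB R6, 1 → R6=4-1=3
CMP R6, 0  (cmp 3,0)
JGT body: taken
AND R3, 6 → R3=40&6=0
MUL R3, 10 → R3=0*10=0
SUB R6, 1 → R6=3-1=2
CMP R6, 0  (cmp 2,0)
JGT body: taken
AND R3, 6 → R3=0&6=0
MUL R3, 10 → R3=0*10=0
SUB R6, 1 → R6=2-1=1
CMP R6, 0  (cmp 1,0)
JGT body: taken
AND R3, 6 → R3=0&6=0
MUL R3, 10 → R3=0*10=0
SUB R6, 1 → R6=1-1=0
CMP R6, 0  (cmp 0,0)
JGT body: not taken
halt.
Total executed instructions: 29.

29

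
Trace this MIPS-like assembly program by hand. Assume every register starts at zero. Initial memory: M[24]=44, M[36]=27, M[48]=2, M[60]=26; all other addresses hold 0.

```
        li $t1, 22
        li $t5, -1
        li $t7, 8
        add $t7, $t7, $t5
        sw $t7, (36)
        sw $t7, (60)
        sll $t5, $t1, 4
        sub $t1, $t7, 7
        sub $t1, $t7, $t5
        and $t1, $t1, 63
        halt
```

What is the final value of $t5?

352

$t1=22
$t5=-1
$t7=8
$t7=8+(-1)=7
sw $t7, (36) → M[36]=7
sw $t7, (60) → M[60]=7
$t5=22<<4=352
$t1=7-7=0
$t1=7-352=-345
$t1=(-345)&63=39
halt.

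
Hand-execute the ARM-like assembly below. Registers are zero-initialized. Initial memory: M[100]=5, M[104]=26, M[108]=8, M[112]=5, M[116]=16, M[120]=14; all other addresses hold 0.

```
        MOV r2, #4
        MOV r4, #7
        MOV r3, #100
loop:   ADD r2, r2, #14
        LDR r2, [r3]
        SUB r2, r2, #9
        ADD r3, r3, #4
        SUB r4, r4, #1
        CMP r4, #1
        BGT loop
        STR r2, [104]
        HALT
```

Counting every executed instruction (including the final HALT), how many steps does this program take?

MOV r2, #4 → r2=4
MOV r4, #7 → r4=7
MOV r3, #100 → r3=100
ADD r2, r2, #14 → r2=4+14=18
LDR r2, [r3] → r2=M[100]=5
SUB r2, r2, #9 → r2=5-9=-4
ADD r3, r3, #4 → r3=100+4=104
SUB r4, r4, #1 → r4=7-1=6
CMP r4, #1  (cmp 6,1)
BGT loop: taken
ADD r2, r2, #14 → r2=(-4)+14=10
LDR r2, [r3] → r2=M[104]=26
SUB r2, r2, #9 → r2=26-9=17
ADD r3, r3, #4 → r3=104+4=108
SUB r4, r4, #1 → r4=6-1=5
CMP r4, #1  (cmp 5,1)
BGT loop: taken
ADD r2, r2, #14 → r2=17+14=31
LDR r2, [r3] → r2=M[108]=8
SUB r2, r2, #9 → r2=8-9=-1
ADD r3, r3, #4 → r3=108+4=112
SUB r4, r4, #1 → r4=5-1=4
CMP r4, #1  (cmp 4,1)
BGT loop: taken
ADD r2, r2, #14 → r2=(-1)+14=13
LDR r2, [r3] → r2=M[112]=5
SUB r2, r2, #9 → r2=5-9=-4
ADD r3, r3, #4 → r3=112+4=116
SUB r4, r4, #1 → r4=4-1=3
CMP r4, #1  (cmp 3,1)
BGT loop: taken
ADD r2, r2, #14 → r2=(-4)+14=10
LDR r2, [r3] → r2=M[116]=16
SUB r2, r2, #9 → r2=16-9=7
ADD r3, r3, #4 → r3=116+4=120
SUB r4, r4, #1 → r4=3-1=2
CMP r4, #1  (cmp 2,1)
BGT loop: taken
ADD r2, r2, #14 → r2=7+14=21
LDR r2, [r3] → r2=M[120]=14
SUB r2, r2, #9 → r2=14-9=5
ADD r3, r3, #4 → r3=120+4=124
SUB r4, r4, #1 → r4=2-1=1
CMP r4, #1  (cmp 1,1)
BGT loop: not taken
STR r2, [104] → M[104]=5
halt.
Total executed instructions: 47.

47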